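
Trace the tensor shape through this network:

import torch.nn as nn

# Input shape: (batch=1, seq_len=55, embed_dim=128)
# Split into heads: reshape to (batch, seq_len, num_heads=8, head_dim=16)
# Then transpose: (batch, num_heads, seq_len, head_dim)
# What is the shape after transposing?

Input shape: (1, 55, 128)
  -> after reshape: (1, 55, 8, 16)
Output shape: (1, 8, 55, 16)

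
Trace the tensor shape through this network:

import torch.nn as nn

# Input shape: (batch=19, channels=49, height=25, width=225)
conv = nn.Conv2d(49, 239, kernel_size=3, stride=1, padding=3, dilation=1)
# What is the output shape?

Input shape: (19, 49, 25, 225)
Output shape: (19, 239, 29, 229)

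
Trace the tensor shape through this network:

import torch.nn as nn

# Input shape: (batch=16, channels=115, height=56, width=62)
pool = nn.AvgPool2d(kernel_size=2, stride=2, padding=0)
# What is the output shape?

Input shape: (16, 115, 56, 62)
Output shape: (16, 115, 28, 31)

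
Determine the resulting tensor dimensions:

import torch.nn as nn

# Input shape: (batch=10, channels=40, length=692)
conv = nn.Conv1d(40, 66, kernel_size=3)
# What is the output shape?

Input shape: (10, 40, 692)
Output shape: (10, 66, 690)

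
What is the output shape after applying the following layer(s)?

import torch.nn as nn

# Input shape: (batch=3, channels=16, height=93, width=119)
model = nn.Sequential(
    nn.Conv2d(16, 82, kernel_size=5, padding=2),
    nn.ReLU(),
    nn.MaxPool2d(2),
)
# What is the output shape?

Input shape: (3, 16, 93, 119)
  -> after Conv2d: (3, 82, 93, 119)
  -> after ReLU: (3, 82, 93, 119)
Output shape: (3, 82, 46, 59)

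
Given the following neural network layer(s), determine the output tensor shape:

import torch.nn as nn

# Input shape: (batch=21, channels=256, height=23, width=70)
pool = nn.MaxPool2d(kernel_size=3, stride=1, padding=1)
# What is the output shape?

Input shape: (21, 256, 23, 70)
Output shape: (21, 256, 23, 70)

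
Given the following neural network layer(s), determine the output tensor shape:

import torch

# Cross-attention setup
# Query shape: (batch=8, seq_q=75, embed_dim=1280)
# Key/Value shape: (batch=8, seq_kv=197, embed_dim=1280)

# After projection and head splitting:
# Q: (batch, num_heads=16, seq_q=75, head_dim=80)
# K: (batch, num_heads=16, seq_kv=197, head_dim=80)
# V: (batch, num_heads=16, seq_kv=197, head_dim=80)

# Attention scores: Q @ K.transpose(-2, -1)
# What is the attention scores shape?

Input shape: (8, 75, 1280)
Output shape: (8, 16, 75, 197)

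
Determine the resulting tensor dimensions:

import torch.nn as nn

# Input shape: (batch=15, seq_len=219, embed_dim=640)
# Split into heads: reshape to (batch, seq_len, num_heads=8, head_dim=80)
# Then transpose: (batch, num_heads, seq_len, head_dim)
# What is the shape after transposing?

Input shape: (15, 219, 640)
  -> after reshape: (15, 219, 8, 80)
Output shape: (15, 8, 219, 80)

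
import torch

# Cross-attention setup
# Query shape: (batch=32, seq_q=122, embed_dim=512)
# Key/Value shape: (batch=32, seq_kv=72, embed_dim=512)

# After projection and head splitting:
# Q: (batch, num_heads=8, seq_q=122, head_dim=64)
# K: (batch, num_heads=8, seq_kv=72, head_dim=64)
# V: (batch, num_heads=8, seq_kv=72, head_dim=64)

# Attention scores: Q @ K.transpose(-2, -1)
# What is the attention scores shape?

Input shape: (32, 122, 512)
Output shape: (32, 8, 122, 72)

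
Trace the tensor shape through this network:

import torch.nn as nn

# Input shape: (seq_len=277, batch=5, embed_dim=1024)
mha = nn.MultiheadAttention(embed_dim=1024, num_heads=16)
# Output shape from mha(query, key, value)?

Input shape: (277, 5, 1024)
Output shape: (277, 5, 1024)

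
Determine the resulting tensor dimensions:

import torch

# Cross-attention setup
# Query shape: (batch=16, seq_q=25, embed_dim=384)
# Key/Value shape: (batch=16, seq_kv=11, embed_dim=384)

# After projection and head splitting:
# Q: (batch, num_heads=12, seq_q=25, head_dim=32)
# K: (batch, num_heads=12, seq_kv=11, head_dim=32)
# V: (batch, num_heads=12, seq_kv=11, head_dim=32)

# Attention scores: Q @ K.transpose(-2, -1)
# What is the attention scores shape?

Input shape: (16, 25, 384)
Output shape: (16, 12, 25, 11)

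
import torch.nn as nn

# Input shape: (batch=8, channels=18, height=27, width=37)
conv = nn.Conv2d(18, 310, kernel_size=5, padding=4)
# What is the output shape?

Input shape: (8, 18, 27, 37)
Output shape: (8, 310, 31, 41)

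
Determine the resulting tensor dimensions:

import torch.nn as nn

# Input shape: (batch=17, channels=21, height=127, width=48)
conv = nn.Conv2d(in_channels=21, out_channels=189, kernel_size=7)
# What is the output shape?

Input shape: (17, 21, 127, 48)
Output shape: (17, 189, 121, 42)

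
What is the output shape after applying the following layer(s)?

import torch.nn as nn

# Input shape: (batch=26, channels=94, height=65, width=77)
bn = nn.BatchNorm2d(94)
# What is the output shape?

Input shape: (26, 94, 65, 77)
Output shape: (26, 94, 65, 77)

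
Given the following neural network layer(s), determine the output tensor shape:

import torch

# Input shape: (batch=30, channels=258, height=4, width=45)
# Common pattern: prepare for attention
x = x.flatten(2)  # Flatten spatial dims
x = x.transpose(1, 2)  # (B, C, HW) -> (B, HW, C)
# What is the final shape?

Input shape: (30, 258, 4, 45)
  -> after flatten(2): (30, 258, 180)
Output shape: (30, 180, 258)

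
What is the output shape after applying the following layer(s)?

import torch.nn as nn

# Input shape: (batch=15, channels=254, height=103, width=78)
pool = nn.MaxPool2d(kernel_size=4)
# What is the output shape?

Input shape: (15, 254, 103, 78)
Output shape: (15, 254, 25, 19)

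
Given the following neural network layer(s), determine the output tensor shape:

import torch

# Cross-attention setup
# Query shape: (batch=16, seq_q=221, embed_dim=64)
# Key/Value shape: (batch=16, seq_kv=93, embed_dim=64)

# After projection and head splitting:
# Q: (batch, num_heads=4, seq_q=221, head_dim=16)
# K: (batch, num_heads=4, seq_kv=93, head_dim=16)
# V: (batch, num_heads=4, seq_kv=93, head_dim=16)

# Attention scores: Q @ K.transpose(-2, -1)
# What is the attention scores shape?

Input shape: (16, 221, 64)
Output shape: (16, 4, 221, 93)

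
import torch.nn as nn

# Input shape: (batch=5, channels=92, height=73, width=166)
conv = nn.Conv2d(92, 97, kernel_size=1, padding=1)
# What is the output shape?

Input shape: (5, 92, 73, 166)
Output shape: (5, 97, 75, 168)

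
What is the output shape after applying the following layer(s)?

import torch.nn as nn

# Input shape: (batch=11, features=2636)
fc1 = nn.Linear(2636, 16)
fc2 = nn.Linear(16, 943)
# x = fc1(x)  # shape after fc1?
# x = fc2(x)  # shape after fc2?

Input shape: (11, 2636)
  -> after fc1: (11, 16)
Output shape: (11, 943)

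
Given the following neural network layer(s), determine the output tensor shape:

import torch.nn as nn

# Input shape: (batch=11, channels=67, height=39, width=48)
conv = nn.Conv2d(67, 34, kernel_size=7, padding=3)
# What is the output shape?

Input shape: (11, 67, 39, 48)
Output shape: (11, 34, 39, 48)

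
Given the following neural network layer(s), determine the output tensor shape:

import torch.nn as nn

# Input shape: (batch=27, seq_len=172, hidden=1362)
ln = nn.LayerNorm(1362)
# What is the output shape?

Input shape: (27, 172, 1362)
Output shape: (27, 172, 1362)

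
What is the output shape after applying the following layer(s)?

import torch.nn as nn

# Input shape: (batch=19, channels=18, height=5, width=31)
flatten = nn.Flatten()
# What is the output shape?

Input shape: (19, 18, 5, 31)
Output shape: (19, 2790)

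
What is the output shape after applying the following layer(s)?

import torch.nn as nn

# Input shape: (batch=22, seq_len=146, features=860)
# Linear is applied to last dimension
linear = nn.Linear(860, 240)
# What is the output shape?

Input shape: (22, 146, 860)
Output shape: (22, 146, 240)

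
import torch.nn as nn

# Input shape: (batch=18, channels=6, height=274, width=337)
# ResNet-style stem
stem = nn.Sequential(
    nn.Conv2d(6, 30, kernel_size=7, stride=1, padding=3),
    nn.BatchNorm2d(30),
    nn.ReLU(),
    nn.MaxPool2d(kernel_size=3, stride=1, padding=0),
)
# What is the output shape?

Input shape: (18, 6, 274, 337)
  -> after Conv2d 7x7 stride=1: (18, 30, 274, 337)
Output shape: (18, 30, 272, 335)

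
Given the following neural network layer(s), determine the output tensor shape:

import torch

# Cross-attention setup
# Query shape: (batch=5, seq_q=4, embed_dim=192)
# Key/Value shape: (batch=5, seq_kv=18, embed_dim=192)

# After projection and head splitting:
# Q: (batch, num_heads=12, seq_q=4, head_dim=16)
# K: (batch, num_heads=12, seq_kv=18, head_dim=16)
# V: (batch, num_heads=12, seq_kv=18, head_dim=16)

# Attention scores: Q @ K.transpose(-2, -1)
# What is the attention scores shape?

Input shape: (5, 4, 192)
Output shape: (5, 12, 4, 18)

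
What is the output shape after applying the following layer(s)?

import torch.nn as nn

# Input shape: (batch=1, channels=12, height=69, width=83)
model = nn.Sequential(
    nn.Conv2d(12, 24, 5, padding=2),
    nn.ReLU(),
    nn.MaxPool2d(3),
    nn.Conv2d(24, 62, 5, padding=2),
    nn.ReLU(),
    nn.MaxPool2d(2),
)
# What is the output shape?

Input shape: (1, 12, 69, 83)
  -> after first Conv2d: (1, 24, 69, 83)
  -> after first MaxPool2d: (1, 24, 23, 27)
  -> after second Conv2d: (1, 62, 23, 27)
Output shape: (1, 62, 11, 13)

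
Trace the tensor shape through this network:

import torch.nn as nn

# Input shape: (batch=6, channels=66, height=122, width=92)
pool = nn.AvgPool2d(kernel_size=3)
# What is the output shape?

Input shape: (6, 66, 122, 92)
Output shape: (6, 66, 40, 30)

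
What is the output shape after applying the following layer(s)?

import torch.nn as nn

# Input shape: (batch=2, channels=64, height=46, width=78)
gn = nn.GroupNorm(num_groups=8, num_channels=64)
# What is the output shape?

Input shape: (2, 64, 46, 78)
Output shape: (2, 64, 46, 78)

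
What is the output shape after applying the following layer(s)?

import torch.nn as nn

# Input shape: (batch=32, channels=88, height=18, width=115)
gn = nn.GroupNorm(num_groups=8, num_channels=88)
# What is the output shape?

Input shape: (32, 88, 18, 115)
Output shape: (32, 88, 18, 115)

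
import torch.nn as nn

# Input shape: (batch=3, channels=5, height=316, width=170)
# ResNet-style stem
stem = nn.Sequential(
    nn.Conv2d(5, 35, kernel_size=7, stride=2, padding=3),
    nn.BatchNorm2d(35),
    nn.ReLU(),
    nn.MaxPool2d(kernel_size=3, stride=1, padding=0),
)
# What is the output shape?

Input shape: (3, 5, 316, 170)
  -> after Conv2d 7x7 stride=2: (3, 35, 158, 85)
Output shape: (3, 35, 156, 83)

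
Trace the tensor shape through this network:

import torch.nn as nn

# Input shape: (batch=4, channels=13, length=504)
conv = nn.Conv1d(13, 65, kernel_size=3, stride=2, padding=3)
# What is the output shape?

Input shape: (4, 13, 504)
Output shape: (4, 65, 254)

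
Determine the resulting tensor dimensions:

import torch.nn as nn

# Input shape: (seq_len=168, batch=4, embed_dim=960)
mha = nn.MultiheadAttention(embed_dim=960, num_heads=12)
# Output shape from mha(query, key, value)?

Input shape: (168, 4, 960)
Output shape: (168, 4, 960)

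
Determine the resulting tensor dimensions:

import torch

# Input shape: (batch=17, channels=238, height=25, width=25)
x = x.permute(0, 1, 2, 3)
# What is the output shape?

Input shape: (17, 238, 25, 25)
Output shape: (17, 238, 25, 25)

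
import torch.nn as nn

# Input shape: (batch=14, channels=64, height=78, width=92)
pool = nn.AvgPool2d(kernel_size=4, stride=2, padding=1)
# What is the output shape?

Input shape: (14, 64, 78, 92)
Output shape: (14, 64, 39, 46)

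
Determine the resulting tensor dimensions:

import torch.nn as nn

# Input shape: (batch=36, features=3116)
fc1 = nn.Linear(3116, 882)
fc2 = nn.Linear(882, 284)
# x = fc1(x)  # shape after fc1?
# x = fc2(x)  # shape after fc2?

Input shape: (36, 3116)
  -> after fc1: (36, 882)
Output shape: (36, 284)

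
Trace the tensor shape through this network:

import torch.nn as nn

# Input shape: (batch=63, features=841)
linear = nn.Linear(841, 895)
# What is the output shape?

Input shape: (63, 841)
Output shape: (63, 895)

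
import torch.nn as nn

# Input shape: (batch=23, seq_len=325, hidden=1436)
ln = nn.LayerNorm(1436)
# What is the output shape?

Input shape: (23, 325, 1436)
Output shape: (23, 325, 1436)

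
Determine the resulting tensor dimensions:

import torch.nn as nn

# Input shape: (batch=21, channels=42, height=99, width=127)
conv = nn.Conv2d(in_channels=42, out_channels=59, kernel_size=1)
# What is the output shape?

Input shape: (21, 42, 99, 127)
Output shape: (21, 59, 99, 127)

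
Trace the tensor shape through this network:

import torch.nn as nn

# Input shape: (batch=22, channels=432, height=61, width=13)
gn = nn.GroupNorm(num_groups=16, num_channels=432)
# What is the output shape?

Input shape: (22, 432, 61, 13)
Output shape: (22, 432, 61, 13)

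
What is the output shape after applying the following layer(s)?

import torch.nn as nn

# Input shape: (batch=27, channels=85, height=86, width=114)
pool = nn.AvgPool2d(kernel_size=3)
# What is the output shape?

Input shape: (27, 85, 86, 114)
Output shape: (27, 85, 28, 38)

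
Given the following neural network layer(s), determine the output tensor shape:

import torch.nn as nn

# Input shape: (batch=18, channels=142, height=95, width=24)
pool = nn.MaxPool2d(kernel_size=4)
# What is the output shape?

Input shape: (18, 142, 95, 24)
Output shape: (18, 142, 23, 6)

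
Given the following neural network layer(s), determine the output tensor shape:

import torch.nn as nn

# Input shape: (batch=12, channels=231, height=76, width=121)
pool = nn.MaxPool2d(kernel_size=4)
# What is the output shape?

Input shape: (12, 231, 76, 121)
Output shape: (12, 231, 19, 30)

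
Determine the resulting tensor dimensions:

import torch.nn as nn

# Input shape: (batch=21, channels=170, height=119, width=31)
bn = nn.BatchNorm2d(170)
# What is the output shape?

Input shape: (21, 170, 119, 31)
Output shape: (21, 170, 119, 31)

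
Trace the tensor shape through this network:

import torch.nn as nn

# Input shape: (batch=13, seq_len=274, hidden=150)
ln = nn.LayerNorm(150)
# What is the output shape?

Input shape: (13, 274, 150)
Output shape: (13, 274, 150)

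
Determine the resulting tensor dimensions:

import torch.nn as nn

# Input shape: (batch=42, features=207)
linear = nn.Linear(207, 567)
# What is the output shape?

Input shape: (42, 207)
Output shape: (42, 567)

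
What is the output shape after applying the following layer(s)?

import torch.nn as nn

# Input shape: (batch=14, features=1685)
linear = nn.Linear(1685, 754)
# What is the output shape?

Input shape: (14, 1685)
Output shape: (14, 754)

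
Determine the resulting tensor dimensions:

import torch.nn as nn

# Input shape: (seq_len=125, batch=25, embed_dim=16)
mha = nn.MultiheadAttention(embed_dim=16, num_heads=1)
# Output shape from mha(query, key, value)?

Input shape: (125, 25, 16)
Output shape: (125, 25, 16)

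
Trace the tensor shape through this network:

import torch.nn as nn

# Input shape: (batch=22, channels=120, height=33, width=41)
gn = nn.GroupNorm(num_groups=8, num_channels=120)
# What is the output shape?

Input shape: (22, 120, 33, 41)
Output shape: (22, 120, 33, 41)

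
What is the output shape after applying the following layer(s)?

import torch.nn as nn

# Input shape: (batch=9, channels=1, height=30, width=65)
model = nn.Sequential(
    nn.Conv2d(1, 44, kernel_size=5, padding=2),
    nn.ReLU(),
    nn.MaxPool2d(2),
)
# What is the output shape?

Input shape: (9, 1, 30, 65)
  -> after Conv2d: (9, 44, 30, 65)
  -> after ReLU: (9, 44, 30, 65)
Output shape: (9, 44, 15, 32)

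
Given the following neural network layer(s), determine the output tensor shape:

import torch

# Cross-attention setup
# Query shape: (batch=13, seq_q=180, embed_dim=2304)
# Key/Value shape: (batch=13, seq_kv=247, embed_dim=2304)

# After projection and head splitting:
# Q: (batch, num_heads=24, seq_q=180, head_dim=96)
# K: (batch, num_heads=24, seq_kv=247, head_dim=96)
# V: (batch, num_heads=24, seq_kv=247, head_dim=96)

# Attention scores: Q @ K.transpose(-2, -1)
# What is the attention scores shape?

Input shape: (13, 180, 2304)
Output shape: (13, 24, 180, 247)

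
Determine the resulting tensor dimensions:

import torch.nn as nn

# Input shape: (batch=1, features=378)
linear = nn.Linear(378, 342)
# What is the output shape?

Input shape: (1, 378)
Output shape: (1, 342)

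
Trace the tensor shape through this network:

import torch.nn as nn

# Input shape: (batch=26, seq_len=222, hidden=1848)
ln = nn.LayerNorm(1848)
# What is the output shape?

Input shape: (26, 222, 1848)
Output shape: (26, 222, 1848)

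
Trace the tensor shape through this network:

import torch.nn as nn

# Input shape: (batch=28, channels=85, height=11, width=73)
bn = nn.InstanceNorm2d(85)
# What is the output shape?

Input shape: (28, 85, 11, 73)
Output shape: (28, 85, 11, 73)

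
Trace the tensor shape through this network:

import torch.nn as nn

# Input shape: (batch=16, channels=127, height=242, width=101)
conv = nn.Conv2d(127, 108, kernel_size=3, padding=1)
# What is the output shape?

Input shape: (16, 127, 242, 101)
Output shape: (16, 108, 242, 101)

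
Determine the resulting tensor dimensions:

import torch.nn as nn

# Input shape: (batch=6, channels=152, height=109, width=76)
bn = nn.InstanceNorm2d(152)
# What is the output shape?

Input shape: (6, 152, 109, 76)
Output shape: (6, 152, 109, 76)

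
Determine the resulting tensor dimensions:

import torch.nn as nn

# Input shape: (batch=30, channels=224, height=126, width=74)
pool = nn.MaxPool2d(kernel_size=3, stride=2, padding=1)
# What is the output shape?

Input shape: (30, 224, 126, 74)
Output shape: (30, 224, 63, 37)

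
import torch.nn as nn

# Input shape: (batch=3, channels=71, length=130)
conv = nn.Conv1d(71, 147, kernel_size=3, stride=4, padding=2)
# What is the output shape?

Input shape: (3, 71, 130)
Output shape: (3, 147, 33)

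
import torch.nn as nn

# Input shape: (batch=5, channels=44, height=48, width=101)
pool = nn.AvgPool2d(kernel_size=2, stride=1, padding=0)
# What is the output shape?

Input shape: (5, 44, 48, 101)
Output shape: (5, 44, 47, 100)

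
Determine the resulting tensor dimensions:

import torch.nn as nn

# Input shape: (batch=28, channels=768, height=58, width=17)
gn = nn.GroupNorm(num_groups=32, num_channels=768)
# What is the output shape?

Input shape: (28, 768, 58, 17)
Output shape: (28, 768, 58, 17)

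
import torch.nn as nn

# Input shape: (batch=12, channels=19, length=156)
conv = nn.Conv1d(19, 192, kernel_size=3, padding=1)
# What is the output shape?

Input shape: (12, 19, 156)
Output shape: (12, 192, 156)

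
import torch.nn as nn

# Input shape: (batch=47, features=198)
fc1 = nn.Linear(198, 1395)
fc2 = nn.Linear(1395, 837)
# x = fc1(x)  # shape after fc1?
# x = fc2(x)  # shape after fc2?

Input shape: (47, 198)
  -> after fc1: (47, 1395)
Output shape: (47, 837)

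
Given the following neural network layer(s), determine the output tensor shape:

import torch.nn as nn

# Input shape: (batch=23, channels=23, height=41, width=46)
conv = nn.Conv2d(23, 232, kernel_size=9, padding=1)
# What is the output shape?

Input shape: (23, 23, 41, 46)
Output shape: (23, 232, 35, 40)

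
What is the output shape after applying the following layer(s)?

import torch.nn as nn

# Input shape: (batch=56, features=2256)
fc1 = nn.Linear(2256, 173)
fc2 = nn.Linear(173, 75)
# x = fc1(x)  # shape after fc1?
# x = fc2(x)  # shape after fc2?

Input shape: (56, 2256)
  -> after fc1: (56, 173)
Output shape: (56, 75)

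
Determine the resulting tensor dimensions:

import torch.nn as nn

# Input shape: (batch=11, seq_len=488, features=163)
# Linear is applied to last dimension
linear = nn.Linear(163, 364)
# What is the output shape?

Input shape: (11, 488, 163)
Output shape: (11, 488, 364)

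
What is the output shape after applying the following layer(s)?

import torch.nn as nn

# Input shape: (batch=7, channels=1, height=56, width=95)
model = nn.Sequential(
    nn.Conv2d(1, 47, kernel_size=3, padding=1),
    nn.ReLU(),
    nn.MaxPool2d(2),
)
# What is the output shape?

Input shape: (7, 1, 56, 95)
  -> after Conv2d: (7, 47, 56, 95)
  -> after ReLU: (7, 47, 56, 95)
Output shape: (7, 47, 28, 47)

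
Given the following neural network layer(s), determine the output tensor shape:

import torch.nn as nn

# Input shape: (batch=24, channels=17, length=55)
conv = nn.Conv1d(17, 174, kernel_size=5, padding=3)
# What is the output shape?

Input shape: (24, 17, 55)
Output shape: (24, 174, 57)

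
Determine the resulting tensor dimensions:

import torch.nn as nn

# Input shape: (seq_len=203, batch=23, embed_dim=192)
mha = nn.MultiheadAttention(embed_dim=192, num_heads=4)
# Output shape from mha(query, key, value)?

Input shape: (203, 23, 192)
Output shape: (203, 23, 192)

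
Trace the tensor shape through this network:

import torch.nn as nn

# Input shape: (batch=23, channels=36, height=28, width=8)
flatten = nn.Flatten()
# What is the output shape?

Input shape: (23, 36, 28, 8)
Output shape: (23, 8064)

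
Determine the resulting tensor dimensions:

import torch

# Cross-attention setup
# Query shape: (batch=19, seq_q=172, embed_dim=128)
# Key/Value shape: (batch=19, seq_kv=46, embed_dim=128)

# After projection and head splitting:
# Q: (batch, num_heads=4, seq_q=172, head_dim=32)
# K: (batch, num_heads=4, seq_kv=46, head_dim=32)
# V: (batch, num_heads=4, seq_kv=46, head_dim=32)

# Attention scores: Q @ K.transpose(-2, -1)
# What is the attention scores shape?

Input shape: (19, 172, 128)
Output shape: (19, 4, 172, 46)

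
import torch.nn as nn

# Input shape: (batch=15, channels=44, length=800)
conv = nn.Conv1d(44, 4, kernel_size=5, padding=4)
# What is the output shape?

Input shape: (15, 44, 800)
Output shape: (15, 4, 804)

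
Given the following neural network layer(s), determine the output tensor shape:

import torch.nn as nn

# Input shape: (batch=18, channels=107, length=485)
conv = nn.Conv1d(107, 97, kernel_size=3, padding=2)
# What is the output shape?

Input shape: (18, 107, 485)
Output shape: (18, 97, 487)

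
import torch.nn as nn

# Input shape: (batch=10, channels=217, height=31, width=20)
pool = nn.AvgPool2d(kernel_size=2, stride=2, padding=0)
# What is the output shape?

Input shape: (10, 217, 31, 20)
Output shape: (10, 217, 15, 10)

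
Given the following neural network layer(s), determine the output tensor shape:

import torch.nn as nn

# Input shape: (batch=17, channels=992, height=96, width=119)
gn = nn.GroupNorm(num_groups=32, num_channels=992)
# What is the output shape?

Input shape: (17, 992, 96, 119)
Output shape: (17, 992, 96, 119)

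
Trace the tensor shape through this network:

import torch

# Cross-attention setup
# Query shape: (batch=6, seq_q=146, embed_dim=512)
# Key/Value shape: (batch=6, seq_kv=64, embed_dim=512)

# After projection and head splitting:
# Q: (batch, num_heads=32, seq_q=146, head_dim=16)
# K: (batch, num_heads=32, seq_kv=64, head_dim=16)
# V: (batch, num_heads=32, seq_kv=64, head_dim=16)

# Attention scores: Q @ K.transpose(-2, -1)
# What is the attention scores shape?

Input shape: (6, 146, 512)
Output shape: (6, 32, 146, 64)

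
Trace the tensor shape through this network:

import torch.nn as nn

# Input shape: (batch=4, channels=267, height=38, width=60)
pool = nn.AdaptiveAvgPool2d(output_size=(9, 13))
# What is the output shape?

Input shape: (4, 267, 38, 60)
Output shape: (4, 267, 9, 13)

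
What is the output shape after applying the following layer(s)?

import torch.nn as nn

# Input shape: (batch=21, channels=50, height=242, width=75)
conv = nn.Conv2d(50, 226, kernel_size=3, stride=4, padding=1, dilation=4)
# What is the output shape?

Input shape: (21, 50, 242, 75)
Output shape: (21, 226, 59, 18)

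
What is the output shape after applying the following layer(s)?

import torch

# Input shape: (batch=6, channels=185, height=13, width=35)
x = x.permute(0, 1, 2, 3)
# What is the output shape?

Input shape: (6, 185, 13, 35)
Output shape: (6, 185, 13, 35)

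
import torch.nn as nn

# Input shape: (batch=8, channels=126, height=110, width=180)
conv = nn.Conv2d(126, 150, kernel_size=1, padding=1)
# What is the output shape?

Input shape: (8, 126, 110, 180)
Output shape: (8, 150, 112, 182)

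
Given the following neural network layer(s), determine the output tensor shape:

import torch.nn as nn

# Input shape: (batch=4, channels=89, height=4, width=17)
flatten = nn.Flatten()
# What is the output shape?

Input shape: (4, 89, 4, 17)
Output shape: (4, 6052)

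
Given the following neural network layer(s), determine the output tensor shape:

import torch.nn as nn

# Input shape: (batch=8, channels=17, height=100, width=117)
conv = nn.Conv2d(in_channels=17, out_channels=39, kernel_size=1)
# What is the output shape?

Input shape: (8, 17, 100, 117)
Output shape: (8, 39, 100, 117)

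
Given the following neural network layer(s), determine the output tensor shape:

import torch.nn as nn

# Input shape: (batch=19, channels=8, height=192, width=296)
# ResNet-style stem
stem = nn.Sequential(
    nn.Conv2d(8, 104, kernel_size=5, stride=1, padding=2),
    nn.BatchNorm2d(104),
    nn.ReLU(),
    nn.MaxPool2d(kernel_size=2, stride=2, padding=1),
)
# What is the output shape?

Input shape: (19, 8, 192, 296)
  -> after Conv2d 5x5 stride=1: (19, 104, 192, 296)
Output shape: (19, 104, 97, 149)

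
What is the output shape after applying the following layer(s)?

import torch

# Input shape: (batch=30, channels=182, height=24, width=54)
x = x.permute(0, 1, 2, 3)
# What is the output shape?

Input shape: (30, 182, 24, 54)
Output shape: (30, 182, 24, 54)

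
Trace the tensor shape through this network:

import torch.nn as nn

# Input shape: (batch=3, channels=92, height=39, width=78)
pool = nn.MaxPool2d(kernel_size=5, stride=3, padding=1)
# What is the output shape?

Input shape: (3, 92, 39, 78)
Output shape: (3, 92, 13, 26)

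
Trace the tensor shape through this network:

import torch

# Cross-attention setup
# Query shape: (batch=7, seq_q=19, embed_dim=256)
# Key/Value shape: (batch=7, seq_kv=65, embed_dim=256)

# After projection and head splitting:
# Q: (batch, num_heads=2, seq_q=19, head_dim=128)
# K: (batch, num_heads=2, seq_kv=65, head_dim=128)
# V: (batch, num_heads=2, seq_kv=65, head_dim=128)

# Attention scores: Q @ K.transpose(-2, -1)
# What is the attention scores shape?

Input shape: (7, 19, 256)
Output shape: (7, 2, 19, 65)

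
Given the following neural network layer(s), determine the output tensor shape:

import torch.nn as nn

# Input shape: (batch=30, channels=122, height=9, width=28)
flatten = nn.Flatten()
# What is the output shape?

Input shape: (30, 122, 9, 28)
Output shape: (30, 30744)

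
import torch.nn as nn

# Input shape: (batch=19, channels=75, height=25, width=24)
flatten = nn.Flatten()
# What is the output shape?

Input shape: (19, 75, 25, 24)
Output shape: (19, 45000)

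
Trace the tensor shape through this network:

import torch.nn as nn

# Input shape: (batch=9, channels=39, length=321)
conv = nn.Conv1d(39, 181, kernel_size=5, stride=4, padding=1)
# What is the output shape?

Input shape: (9, 39, 321)
Output shape: (9, 181, 80)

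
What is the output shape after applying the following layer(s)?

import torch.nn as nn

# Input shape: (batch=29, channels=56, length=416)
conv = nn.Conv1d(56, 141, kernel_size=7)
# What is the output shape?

Input shape: (29, 56, 416)
Output shape: (29, 141, 410)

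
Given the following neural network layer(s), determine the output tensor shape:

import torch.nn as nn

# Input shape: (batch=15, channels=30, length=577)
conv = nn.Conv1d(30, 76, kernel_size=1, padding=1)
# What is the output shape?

Input shape: (15, 30, 577)
Output shape: (15, 76, 579)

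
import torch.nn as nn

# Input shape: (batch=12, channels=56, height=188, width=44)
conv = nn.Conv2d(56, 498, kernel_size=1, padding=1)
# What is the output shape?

Input shape: (12, 56, 188, 44)
Output shape: (12, 498, 190, 46)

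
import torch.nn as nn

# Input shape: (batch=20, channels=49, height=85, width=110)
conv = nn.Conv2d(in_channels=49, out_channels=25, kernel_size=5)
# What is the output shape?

Input shape: (20, 49, 85, 110)
Output shape: (20, 25, 81, 106)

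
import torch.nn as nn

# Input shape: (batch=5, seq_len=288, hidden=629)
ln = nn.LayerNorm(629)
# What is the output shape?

Input shape: (5, 288, 629)
Output shape: (5, 288, 629)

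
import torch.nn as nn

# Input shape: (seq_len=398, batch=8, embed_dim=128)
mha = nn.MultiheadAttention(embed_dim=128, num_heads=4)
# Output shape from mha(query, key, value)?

Input shape: (398, 8, 128)
Output shape: (398, 8, 128)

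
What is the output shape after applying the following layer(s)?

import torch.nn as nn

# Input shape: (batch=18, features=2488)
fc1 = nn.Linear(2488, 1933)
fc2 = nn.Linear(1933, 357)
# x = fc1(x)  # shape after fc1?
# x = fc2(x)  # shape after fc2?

Input shape: (18, 2488)
  -> after fc1: (18, 1933)
Output shape: (18, 357)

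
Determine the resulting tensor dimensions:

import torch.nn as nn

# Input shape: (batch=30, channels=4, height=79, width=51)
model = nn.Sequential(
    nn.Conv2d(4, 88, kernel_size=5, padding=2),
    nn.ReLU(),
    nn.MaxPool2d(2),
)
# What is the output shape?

Input shape: (30, 4, 79, 51)
  -> after Conv2d: (30, 88, 79, 51)
  -> after ReLU: (30, 88, 79, 51)
Output shape: (30, 88, 39, 25)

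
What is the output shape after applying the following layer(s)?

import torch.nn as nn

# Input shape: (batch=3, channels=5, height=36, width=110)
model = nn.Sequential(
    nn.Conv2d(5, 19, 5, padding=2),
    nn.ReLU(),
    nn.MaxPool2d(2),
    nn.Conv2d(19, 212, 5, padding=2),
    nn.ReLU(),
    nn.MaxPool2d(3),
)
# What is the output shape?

Input shape: (3, 5, 36, 110)
  -> after first Conv2d: (3, 19, 36, 110)
  -> after first MaxPool2d: (3, 19, 18, 55)
  -> after second Conv2d: (3, 212, 18, 55)
Output shape: (3, 212, 6, 18)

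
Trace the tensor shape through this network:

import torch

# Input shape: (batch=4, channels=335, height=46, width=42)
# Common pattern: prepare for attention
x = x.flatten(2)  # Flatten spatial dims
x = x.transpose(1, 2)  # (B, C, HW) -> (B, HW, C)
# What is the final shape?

Input shape: (4, 335, 46, 42)
  -> after flatten(2): (4, 335, 1932)
Output shape: (4, 1932, 335)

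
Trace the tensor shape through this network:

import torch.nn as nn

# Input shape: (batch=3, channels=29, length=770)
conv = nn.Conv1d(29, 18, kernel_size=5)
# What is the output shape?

Input shape: (3, 29, 770)
Output shape: (3, 18, 766)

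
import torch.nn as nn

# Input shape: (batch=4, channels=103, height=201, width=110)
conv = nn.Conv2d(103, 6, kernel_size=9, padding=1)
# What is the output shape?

Input shape: (4, 103, 201, 110)
Output shape: (4, 6, 195, 104)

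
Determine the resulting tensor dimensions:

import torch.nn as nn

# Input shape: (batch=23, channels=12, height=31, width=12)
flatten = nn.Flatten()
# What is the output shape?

Input shape: (23, 12, 31, 12)
Output shape: (23, 4464)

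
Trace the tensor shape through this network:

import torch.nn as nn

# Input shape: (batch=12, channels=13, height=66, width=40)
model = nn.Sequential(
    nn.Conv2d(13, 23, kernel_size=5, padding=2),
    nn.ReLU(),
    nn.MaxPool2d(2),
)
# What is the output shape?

Input shape: (12, 13, 66, 40)
  -> after Conv2d: (12, 23, 66, 40)
  -> after ReLU: (12, 23, 66, 40)
Output shape: (12, 23, 33, 20)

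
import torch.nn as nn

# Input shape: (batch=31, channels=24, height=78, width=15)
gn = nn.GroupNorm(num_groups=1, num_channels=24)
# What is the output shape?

Input shape: (31, 24, 78, 15)
Output shape: (31, 24, 78, 15)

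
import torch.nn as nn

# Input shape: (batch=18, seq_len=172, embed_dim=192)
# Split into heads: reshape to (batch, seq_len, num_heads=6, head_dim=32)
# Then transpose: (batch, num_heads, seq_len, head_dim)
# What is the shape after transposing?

Input shape: (18, 172, 192)
  -> after reshape: (18, 172, 6, 32)
Output shape: (18, 6, 172, 32)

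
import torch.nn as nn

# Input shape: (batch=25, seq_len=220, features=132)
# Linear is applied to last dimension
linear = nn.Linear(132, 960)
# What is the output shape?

Input shape: (25, 220, 132)
Output shape: (25, 220, 960)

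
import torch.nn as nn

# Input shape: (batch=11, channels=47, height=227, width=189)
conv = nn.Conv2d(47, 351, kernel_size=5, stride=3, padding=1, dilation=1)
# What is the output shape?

Input shape: (11, 47, 227, 189)
Output shape: (11, 351, 75, 63)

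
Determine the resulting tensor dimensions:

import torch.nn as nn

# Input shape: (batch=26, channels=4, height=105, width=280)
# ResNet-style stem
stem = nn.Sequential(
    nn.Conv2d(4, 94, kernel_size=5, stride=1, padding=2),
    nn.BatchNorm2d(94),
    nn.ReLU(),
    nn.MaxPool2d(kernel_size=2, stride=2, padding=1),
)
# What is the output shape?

Input shape: (26, 4, 105, 280)
  -> after Conv2d 5x5 stride=1: (26, 94, 105, 280)
Output shape: (26, 94, 53, 141)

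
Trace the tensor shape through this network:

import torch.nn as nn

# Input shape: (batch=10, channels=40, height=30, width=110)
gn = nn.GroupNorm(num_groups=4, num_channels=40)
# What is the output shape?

Input shape: (10, 40, 30, 110)
Output shape: (10, 40, 30, 110)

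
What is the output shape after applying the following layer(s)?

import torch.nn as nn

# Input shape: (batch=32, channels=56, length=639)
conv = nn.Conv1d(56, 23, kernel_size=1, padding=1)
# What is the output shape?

Input shape: (32, 56, 639)
Output shape: (32, 23, 641)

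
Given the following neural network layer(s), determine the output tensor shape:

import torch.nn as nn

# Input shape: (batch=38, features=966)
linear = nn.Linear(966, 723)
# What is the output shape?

Input shape: (38, 966)
Output shape: (38, 723)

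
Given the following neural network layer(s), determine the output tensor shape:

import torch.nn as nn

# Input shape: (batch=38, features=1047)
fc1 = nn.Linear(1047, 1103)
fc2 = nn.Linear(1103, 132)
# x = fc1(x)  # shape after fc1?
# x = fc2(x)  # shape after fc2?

Input shape: (38, 1047)
  -> after fc1: (38, 1103)
Output shape: (38, 132)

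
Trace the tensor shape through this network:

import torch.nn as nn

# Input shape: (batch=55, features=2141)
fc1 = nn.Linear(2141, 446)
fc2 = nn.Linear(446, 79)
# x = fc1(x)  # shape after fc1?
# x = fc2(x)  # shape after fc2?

Input shape: (55, 2141)
  -> after fc1: (55, 446)
Output shape: (55, 79)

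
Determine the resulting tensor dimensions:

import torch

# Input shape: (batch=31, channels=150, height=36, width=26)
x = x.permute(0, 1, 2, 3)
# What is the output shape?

Input shape: (31, 150, 36, 26)
Output shape: (31, 150, 36, 26)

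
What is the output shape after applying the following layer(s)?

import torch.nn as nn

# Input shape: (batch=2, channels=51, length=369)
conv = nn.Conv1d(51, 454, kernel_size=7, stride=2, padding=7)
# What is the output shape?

Input shape: (2, 51, 369)
Output shape: (2, 454, 189)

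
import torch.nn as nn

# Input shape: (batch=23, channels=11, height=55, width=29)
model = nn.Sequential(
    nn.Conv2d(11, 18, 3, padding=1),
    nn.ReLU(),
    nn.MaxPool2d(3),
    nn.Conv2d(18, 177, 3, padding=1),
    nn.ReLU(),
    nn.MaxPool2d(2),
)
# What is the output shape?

Input shape: (23, 11, 55, 29)
  -> after first Conv2d: (23, 18, 55, 29)
  -> after first MaxPool2d: (23, 18, 18, 9)
  -> after second Conv2d: (23, 177, 18, 9)
Output shape: (23, 177, 9, 4)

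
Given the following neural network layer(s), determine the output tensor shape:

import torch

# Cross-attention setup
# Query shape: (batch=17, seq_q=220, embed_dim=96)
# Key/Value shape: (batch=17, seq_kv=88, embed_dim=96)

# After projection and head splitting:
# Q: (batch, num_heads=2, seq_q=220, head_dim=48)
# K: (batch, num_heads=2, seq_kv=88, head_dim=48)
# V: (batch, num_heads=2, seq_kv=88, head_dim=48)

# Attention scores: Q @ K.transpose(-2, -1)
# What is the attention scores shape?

Input shape: (17, 220, 96)
Output shape: (17, 2, 220, 88)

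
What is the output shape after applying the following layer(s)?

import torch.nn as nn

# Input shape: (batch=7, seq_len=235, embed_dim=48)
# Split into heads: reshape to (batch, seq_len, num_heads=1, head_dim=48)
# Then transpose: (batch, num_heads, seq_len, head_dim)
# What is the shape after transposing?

Input shape: (7, 235, 48)
  -> after reshape: (7, 235, 1, 48)
Output shape: (7, 1, 235, 48)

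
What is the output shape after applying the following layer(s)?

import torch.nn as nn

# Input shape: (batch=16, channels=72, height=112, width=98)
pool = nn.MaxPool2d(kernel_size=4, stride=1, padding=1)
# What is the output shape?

Input shape: (16, 72, 112, 98)
Output shape: (16, 72, 111, 97)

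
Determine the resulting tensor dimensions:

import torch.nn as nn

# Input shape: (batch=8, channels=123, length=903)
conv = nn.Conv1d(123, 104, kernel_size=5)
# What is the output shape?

Input shape: (8, 123, 903)
Output shape: (8, 104, 899)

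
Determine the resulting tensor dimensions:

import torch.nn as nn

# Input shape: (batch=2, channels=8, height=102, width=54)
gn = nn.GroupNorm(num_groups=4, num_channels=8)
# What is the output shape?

Input shape: (2, 8, 102, 54)
Output shape: (2, 8, 102, 54)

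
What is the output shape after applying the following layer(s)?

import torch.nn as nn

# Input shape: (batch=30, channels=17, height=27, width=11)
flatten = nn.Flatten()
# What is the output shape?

Input shape: (30, 17, 27, 11)
Output shape: (30, 5049)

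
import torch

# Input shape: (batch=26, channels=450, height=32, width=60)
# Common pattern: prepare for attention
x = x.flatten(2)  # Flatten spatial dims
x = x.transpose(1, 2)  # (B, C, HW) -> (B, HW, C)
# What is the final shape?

Input shape: (26, 450, 32, 60)
  -> after flatten(2): (26, 450, 1920)
Output shape: (26, 1920, 450)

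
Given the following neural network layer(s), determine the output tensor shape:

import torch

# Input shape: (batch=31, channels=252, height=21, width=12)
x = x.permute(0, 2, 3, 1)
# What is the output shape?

Input shape: (31, 252, 21, 12)
Output shape: (31, 21, 12, 252)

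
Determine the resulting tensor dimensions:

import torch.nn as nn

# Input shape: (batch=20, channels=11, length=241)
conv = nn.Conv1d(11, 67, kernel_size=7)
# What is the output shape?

Input shape: (20, 11, 241)
Output shape: (20, 67, 235)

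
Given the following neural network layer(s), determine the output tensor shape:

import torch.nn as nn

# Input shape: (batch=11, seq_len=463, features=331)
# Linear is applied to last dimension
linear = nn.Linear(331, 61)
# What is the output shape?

Input shape: (11, 463, 331)
Output shape: (11, 463, 61)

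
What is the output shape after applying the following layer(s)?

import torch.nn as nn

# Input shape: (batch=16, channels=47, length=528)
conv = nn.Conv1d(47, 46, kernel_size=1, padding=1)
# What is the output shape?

Input shape: (16, 47, 528)
Output shape: (16, 46, 530)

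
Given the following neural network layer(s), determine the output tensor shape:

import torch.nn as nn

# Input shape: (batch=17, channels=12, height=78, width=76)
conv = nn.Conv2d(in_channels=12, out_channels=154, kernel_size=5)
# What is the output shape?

Input shape: (17, 12, 78, 76)
Output shape: (17, 154, 74, 72)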